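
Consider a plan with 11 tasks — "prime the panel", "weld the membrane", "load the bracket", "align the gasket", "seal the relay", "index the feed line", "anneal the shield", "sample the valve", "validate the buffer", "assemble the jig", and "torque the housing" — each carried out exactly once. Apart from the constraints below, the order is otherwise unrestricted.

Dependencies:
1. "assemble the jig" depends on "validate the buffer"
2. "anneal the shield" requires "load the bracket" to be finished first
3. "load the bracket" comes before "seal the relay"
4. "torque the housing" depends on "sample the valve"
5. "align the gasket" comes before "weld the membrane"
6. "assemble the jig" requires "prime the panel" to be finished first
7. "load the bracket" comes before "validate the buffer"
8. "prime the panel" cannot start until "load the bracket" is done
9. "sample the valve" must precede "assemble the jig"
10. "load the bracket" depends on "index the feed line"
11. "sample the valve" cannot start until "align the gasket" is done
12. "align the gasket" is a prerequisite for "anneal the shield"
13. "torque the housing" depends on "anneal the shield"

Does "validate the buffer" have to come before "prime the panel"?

No

No chain of constraints connects "validate the buffer" to "prime the panel" in either direction.
So "validate the buffer" can come before "prime the panel" or after — it is not forced.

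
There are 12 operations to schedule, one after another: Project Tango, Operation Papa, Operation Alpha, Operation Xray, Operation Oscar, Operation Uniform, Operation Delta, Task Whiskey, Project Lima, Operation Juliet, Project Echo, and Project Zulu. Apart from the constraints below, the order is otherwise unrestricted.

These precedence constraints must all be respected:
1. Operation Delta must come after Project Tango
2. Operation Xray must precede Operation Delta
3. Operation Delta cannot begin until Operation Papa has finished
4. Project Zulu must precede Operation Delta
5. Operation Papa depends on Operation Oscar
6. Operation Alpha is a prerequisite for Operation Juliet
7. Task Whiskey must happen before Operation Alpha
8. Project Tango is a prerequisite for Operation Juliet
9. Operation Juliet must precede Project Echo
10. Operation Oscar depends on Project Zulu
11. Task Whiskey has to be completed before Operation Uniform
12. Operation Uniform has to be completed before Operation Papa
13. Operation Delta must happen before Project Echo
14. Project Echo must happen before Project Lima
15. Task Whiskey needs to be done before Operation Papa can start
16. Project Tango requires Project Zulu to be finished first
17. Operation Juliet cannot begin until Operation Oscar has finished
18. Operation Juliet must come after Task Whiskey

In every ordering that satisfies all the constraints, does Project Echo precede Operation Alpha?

No

In fact the dependencies run the other way: Operation Alpha → Operation Juliet → Project Echo.
So Project Echo does not have to come before Operation Alpha — it cannot.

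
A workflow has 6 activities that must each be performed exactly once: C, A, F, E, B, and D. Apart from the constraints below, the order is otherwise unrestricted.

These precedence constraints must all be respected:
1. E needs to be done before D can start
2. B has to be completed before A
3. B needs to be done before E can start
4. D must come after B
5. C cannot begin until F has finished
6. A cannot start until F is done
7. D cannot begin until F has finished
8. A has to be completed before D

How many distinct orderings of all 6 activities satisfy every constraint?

The activities with no prerequisites are F, B; any of them can be placed first.
Enumerating by repeatedly choosing an available activity (one whose prerequisites are all placed) gives 21 distinct complete orderings.

21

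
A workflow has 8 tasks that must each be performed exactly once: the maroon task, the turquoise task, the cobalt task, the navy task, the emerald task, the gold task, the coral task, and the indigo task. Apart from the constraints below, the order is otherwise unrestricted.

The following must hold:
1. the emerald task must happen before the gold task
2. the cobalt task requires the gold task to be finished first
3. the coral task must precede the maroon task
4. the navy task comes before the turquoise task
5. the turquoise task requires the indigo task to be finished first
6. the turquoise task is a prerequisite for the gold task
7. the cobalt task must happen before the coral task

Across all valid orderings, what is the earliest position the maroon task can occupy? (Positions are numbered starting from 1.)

The tasks that are forced before the maroon task, directly or transitively, are the turquoise task, the cobalt task, the navy task, the emerald task, the gold task, the coral task, the indigo task. That's 7 tasks.
With 7 mandatory predecessors, the earliest the maroon task can sit is position 7+1 = 8, and placing just those 7 first achieves it.

8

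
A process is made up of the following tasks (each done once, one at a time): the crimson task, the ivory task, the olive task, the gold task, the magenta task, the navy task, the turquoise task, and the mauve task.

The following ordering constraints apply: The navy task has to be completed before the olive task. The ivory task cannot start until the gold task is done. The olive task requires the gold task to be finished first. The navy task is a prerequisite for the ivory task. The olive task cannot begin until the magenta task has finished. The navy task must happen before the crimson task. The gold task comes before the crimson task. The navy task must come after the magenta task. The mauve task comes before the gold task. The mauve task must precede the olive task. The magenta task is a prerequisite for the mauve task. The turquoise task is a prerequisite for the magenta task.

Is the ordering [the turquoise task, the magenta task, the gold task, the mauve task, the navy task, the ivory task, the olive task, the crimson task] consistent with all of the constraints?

No

The sequence places the gold task ahead of the mauve task.
Since the mauve task is required before the gold task, the ordering is invalid.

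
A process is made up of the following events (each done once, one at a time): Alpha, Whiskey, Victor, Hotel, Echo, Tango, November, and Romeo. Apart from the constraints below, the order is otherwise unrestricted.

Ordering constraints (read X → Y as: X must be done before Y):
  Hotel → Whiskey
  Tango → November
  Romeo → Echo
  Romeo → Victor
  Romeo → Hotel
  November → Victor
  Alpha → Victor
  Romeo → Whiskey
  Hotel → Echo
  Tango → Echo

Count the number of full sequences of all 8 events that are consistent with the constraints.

380

The events with no prerequisites are Alpha, Tango, Romeo; any of them can be placed first.
Systematically extending each partial ordering one event at a time and counting, there are 380 complete orderings.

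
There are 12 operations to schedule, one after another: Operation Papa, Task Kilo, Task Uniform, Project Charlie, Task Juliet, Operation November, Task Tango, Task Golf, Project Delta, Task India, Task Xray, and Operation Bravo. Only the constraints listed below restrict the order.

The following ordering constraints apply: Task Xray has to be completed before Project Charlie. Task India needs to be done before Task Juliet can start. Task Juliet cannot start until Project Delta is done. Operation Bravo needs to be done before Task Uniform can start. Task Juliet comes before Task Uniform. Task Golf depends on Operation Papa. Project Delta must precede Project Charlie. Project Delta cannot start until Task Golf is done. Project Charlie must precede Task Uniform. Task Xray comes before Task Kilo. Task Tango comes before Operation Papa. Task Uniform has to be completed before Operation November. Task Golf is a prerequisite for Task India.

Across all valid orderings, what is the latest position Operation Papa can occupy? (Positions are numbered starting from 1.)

5

Every operation that must follow Operation Papa has to come after it. Tracing all chains starting from Operation Papa, those operations are: Task Uniform, Project Charlie, Task Juliet, Operation November, Task Golf, Project Delta, Task India — 7 in total.
With 7 mandatory successors out of 12 operations total, the latest slot for Operation Papa is 12−7 = 5, and it's reachable by doing all non-successors before Operation Papa.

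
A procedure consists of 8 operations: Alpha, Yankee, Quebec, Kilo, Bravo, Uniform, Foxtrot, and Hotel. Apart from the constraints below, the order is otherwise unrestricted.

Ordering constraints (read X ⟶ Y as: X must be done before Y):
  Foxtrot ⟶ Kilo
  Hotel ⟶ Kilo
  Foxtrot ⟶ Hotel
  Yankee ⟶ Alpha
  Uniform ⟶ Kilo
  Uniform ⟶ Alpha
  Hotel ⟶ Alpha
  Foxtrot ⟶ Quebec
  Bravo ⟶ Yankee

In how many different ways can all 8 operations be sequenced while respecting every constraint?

456

The operations with no prerequisites are Bravo, Uniform, Foxtrot; any of them can be placed first.
Enumerating by repeatedly choosing an available operation (one whose prerequisites are all placed) gives 456 distinct complete orderings.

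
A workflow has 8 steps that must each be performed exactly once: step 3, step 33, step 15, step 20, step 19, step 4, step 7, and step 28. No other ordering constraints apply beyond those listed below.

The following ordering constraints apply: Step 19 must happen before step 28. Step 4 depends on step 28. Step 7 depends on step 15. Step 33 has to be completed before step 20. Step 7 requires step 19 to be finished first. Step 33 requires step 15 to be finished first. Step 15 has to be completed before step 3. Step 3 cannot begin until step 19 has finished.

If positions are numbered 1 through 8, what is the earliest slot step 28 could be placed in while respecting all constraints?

Working backwards through the constraints from step 28, its only required predecessor is step 19.
So at minimum 1 step comes before step 28, putting step 28 no earlier than position 2. That position is achievable by scheduling exactly that predecessor first.

2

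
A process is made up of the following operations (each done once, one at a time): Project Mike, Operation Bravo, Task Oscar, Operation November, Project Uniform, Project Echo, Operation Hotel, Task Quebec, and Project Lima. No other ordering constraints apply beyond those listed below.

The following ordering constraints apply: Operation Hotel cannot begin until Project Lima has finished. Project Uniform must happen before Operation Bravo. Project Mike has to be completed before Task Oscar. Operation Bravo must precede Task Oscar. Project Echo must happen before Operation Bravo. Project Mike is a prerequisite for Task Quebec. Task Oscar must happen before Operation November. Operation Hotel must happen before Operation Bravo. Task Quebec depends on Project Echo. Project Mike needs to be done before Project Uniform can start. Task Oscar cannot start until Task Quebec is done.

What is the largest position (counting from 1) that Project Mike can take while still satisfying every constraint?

4

The operations that are forced after Project Mike, directly or by a chain of constraints, are Operation Bravo, Task Oscar, Operation November, Project Uniform, Task Quebec. That's 5 operations.
With 5 mandatory successors out of 9 operations total, the latest slot for Project Mike is 9−5 = 4, and it's reachable by doing all non-successors before Project Mike.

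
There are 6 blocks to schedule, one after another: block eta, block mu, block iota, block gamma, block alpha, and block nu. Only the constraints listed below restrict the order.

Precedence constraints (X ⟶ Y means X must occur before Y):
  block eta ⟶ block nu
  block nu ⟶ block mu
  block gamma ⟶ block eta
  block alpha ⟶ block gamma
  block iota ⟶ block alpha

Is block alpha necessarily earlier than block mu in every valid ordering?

Yes

There is a constraint chain block alpha → block gamma → block eta → block nu → block mu.
That forces block alpha before block mu in every valid schedule.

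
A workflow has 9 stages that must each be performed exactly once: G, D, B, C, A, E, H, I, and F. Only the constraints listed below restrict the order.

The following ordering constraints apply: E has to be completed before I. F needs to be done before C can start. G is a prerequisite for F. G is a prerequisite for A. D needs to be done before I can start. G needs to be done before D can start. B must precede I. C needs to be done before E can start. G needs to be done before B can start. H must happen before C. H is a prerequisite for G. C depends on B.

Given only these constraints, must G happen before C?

Yes

Chaining the stated constraints: G → F → C.
That forces G before C in every valid schedule.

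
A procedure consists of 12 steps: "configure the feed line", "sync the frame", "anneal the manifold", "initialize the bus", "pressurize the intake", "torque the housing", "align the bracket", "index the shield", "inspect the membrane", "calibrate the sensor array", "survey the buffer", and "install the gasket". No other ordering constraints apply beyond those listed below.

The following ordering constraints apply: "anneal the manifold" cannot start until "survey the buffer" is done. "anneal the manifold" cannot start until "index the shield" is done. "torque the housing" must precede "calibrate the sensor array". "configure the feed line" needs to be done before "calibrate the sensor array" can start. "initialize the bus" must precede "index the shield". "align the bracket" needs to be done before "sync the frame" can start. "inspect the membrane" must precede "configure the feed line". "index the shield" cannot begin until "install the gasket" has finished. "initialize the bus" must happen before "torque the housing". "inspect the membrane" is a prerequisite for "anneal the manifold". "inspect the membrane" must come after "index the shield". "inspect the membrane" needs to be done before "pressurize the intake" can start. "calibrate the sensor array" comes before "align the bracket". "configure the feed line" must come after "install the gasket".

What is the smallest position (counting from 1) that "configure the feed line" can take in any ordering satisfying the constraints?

Working backwards through the constraints from "configure the feed line", its full set of required predecessors is "initialize the bus", "index the shield", "inspect the membrane", "install the gasket" — 4 of them.
So at minimum 4 steps come before "configure the feed line", putting "configure the feed line" no earlier than position 5. That position is achievable by scheduling exactly those predecessors first.

5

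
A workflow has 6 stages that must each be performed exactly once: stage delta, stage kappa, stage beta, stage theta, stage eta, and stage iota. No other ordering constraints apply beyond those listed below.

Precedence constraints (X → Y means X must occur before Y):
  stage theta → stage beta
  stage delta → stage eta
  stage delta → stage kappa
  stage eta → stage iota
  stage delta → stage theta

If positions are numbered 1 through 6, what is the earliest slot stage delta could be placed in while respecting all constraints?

No constraint forces any other stage before stage delta, so it can be placed first.

1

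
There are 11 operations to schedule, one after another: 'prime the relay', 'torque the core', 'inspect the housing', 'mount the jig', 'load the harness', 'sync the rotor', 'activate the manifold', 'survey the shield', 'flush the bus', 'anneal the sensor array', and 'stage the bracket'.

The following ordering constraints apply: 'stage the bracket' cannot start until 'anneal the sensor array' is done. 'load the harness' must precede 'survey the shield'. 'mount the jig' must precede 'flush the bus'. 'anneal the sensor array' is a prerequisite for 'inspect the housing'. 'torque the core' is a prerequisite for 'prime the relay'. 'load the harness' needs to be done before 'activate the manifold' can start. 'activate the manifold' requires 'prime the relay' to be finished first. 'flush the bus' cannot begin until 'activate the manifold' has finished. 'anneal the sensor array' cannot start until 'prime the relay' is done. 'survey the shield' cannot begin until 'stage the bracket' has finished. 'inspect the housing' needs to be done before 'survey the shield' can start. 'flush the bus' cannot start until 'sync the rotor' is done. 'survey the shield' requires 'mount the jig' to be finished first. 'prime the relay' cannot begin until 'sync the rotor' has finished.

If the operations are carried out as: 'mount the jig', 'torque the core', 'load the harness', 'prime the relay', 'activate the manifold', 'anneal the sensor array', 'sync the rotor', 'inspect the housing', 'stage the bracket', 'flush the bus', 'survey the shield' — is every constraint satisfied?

No

In the proposed order, 'prime the relay' appears before 'sync the rotor'.
But one of the constraints requires 'sync the rotor' before 'prime the relay', so this ordering violates it.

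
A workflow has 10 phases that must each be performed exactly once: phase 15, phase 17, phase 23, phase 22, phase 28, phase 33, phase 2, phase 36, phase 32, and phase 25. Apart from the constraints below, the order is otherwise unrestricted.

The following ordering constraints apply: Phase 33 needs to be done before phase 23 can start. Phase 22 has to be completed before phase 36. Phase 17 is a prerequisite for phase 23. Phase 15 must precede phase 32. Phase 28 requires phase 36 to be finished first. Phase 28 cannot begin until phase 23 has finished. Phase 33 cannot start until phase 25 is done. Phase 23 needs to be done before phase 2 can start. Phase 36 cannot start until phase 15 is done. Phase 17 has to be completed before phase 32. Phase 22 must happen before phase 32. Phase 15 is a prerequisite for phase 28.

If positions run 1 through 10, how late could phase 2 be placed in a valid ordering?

10

No constraint forces any phase after phase 2, so it can be placed last, in position 10.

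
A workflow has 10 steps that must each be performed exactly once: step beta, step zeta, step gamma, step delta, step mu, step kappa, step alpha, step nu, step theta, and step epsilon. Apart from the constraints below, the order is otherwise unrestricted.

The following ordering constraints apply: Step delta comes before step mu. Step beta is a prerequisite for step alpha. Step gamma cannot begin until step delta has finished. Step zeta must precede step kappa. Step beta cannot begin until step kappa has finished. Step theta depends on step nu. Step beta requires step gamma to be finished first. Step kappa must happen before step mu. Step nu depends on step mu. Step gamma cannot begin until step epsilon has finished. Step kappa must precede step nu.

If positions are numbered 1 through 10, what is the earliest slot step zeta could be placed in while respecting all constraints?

1

No constraint forces any other step before step zeta, so it can be placed first.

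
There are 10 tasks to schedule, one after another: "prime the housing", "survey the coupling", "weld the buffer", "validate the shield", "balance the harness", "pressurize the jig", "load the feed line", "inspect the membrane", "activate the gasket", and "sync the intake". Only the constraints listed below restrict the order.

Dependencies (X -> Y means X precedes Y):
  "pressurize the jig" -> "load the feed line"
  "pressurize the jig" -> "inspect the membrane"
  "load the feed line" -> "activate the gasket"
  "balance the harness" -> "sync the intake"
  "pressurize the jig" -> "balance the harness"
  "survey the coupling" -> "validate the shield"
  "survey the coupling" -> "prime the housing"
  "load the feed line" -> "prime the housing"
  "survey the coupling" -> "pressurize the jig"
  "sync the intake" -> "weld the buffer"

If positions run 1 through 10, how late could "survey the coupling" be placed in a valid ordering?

1

The tasks that are forced after "survey the coupling", directly or by a chain of constraints, are "prime the housing", "weld the buffer", "validate the shield", "balance the harness", "pressurize the jig", "load the feed line", "inspect the membrane", "activate the gasket", "sync the intake". That's 9 tasks.
So at least 9 tasks follow "survey the coupling", putting "survey the coupling" no later than position 1. That position is achievable by scheduling everything else first.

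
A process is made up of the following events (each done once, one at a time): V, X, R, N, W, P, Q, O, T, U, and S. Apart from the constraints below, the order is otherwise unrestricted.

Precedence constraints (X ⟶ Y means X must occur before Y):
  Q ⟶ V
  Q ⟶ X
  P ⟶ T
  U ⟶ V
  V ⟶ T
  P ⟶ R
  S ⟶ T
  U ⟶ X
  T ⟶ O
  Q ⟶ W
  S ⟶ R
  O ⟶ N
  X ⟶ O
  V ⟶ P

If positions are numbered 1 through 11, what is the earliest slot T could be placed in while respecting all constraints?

Working backwards through the constraints from T, its full set of required predecessors is V, P, Q, U, S — 5 of them.
So at minimum 5 events come before T, putting T no earlier than position 6. That position is achievable by scheduling exactly those predecessors first.

6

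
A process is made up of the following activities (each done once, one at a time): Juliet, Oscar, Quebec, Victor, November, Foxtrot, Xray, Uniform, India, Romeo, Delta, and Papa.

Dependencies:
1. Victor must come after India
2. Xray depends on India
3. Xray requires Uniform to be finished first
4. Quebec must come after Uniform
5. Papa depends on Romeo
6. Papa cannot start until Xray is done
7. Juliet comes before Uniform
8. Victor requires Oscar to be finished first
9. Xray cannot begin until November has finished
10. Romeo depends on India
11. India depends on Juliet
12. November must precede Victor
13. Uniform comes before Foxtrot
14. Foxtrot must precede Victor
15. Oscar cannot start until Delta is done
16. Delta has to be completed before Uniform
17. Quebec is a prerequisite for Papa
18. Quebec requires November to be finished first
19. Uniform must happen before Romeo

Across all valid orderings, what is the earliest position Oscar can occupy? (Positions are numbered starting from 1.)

The only activity forced before Oscar (directly or transitively) is Delta.
So at minimum 1 activity comes before Oscar, putting Oscar no earlier than position 2. That position is achievable by scheduling exactly that predecessor first.

2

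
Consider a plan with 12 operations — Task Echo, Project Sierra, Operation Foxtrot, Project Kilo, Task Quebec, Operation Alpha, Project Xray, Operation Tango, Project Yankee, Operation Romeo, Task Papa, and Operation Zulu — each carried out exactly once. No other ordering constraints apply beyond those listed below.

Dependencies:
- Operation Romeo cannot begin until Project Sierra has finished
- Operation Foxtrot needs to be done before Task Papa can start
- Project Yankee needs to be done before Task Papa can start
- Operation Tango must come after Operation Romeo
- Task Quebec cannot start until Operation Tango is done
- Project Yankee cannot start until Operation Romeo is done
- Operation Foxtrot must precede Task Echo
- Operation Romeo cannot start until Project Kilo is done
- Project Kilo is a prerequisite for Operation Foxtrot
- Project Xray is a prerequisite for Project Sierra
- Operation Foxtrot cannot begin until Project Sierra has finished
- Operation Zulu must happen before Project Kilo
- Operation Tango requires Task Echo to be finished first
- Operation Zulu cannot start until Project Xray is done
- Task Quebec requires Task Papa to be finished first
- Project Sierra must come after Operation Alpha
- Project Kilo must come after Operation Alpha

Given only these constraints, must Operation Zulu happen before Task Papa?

Yes

Chaining the stated constraints: Operation Zulu → Project Kilo → Operation Foxtrot → Task Papa.
Hence Operation Zulu necessarily comes before Task Papa.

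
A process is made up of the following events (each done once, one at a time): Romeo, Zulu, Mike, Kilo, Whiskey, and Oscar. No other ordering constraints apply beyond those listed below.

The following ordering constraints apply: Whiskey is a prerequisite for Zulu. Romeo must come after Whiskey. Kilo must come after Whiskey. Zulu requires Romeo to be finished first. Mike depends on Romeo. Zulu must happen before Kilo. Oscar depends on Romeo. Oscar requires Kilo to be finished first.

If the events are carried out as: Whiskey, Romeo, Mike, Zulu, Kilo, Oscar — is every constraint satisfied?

Checking each listed constraint against this order: for instance, Whiskey is in position 1 and Kilo in position 5, so that constraint holds — and the remaining constraints check out the same way.

Yes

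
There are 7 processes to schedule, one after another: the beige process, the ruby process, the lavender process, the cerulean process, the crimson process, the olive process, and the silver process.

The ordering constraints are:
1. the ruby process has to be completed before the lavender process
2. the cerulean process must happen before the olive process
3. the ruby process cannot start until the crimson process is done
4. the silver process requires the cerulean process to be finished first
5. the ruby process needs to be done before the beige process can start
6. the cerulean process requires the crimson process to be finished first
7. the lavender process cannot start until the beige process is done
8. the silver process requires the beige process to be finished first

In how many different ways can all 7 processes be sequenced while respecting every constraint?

Only the crimson process has no prerequisites, so it must go first.
Counting all ways to extend the partial order to a total order gives 26.

26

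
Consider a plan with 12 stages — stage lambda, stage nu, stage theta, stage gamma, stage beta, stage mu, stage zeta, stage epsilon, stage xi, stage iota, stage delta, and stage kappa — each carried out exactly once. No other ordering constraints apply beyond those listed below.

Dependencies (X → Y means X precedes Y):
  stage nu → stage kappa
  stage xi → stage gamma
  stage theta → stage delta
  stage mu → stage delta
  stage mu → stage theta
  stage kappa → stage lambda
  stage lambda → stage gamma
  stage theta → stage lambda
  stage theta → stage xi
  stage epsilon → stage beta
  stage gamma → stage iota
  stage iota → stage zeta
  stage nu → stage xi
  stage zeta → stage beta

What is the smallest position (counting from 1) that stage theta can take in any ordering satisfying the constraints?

The only stage forced before stage theta (directly or transitively) is stage mu.
So at minimum 1 stage comes before stage theta, putting stage theta no earlier than position 2. That position is achievable by scheduling exactly that predecessor first.

2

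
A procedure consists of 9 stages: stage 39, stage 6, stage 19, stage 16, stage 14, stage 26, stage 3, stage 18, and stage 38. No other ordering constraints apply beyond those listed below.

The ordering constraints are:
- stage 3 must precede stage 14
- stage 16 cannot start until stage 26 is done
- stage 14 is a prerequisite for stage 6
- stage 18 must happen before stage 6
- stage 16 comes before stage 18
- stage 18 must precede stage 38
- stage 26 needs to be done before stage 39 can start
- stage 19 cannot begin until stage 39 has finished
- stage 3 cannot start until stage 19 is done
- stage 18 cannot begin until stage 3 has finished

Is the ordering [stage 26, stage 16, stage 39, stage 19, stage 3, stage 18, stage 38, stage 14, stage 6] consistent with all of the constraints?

Yes

Checking each listed constraint against this order: for instance, stage 16 is in position 2 and stage 18 in position 6, so that constraint holds — and the remaining constraints check out the same way.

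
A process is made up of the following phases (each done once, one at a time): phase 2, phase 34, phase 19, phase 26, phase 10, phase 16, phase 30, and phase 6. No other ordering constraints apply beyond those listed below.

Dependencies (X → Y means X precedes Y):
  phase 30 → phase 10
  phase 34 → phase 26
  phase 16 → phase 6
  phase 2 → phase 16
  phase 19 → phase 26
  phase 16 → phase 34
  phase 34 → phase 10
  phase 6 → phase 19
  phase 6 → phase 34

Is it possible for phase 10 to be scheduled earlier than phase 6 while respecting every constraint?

The constraints give a chain phase 6 → phase 34 → phase 10, which forces phase 6 before phase 10.
Hence phase 10 can never be scheduled before phase 6.

No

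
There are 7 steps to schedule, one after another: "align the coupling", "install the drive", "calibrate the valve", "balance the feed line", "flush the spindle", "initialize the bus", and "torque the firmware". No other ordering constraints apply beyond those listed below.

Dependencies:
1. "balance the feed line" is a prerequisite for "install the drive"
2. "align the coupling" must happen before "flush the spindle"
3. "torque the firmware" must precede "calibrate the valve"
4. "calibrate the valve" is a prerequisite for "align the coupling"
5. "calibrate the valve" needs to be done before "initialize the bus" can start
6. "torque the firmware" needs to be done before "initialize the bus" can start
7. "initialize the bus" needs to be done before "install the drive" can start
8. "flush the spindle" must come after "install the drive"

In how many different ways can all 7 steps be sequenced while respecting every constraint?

14

2 steps have no prerequisites ("balance the feed line", "torque the firmware"), so any of them could come first.
Systematically extending each partial ordering one step at a time and counting, there are 14 complete orderings.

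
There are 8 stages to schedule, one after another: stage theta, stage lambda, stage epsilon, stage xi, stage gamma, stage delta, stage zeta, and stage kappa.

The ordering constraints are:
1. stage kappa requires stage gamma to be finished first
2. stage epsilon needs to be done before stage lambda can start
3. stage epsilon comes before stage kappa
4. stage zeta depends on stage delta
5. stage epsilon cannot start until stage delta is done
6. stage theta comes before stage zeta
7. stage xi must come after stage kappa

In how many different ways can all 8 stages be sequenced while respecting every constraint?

3 stages have no prerequisites (stage theta, stage gamma, stage delta), so any of them could come first.
Systematically extending each partial ordering one stage at a time and counting, there are 264 complete orderings.

264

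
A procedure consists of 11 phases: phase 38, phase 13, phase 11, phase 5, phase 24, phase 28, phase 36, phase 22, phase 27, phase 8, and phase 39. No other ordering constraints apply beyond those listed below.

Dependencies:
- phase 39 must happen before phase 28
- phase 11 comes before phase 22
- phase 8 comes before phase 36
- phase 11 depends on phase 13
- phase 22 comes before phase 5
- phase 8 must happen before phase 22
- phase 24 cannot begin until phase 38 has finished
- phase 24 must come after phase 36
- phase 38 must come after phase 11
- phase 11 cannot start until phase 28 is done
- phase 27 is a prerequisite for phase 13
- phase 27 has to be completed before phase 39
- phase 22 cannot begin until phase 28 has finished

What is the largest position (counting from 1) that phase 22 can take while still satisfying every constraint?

The only phase forced after phase 22 (directly or by a chain) is phase 5.
So at least 1 phase follows phase 22, putting phase 22 no later than position 10. That position is achievable by scheduling everything else first.

10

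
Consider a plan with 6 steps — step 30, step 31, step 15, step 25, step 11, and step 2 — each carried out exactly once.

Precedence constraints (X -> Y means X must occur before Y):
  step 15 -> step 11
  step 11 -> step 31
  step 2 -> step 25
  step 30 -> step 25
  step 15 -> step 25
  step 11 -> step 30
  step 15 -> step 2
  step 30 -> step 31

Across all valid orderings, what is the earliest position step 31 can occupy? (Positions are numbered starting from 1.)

The steps that are forced before step 31, directly or transitively, are step 30, step 15, step 11. That's 3 steps.
So at minimum 3 steps come before step 31, putting step 31 no earlier than position 4. That position is achievable by scheduling exactly those predecessors first.

4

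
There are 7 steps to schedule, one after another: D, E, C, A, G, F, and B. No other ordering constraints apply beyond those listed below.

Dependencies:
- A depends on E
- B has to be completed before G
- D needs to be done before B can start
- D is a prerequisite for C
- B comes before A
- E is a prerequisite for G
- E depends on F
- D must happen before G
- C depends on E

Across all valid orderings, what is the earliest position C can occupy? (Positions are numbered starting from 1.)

4

Every step that must precede C has to come before it. Tracing all chains that end at C, those steps are: D, E, F — 3 in total.
With 3 mandatory predecessors, the earliest C can sit is position 3+1 = 4, and placing just those 3 first achieves it.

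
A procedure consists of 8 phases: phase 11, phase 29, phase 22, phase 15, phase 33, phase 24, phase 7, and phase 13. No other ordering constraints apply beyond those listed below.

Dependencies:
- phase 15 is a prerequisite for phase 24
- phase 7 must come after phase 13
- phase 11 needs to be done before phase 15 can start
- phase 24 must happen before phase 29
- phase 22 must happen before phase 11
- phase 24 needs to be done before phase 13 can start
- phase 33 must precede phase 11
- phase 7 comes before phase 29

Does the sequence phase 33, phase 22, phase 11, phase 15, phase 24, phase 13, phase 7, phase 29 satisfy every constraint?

Going through the constraints one by one, each required predecessor appears earlier in the sequence than its dependent — e.g. phase 24 (position 5) is before phase 29 (position 8), as required.

Yes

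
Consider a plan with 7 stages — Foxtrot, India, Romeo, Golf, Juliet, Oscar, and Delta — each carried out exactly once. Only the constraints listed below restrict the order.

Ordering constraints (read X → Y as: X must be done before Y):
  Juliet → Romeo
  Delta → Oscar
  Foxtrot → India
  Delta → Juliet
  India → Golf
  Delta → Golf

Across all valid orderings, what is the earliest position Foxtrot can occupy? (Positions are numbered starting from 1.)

No constraint forces any other stage before Foxtrot, so it can be placed first.

1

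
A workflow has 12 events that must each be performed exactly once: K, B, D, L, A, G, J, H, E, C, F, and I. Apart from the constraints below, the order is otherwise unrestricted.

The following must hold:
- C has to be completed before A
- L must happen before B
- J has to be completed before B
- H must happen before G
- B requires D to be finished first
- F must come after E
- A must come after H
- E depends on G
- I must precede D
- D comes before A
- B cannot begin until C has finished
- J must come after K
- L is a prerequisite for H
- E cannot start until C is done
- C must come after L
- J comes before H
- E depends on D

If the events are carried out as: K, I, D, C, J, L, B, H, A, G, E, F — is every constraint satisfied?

In the proposed order, C appears before L.
Since L is required before C, the ordering is invalid.

No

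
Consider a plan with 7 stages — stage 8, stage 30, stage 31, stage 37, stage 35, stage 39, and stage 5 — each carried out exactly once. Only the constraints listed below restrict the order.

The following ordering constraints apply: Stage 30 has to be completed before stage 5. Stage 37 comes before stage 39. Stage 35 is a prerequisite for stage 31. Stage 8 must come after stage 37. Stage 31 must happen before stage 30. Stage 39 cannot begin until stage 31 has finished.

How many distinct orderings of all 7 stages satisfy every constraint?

53

The stages with no prerequisites are stage 37, stage 35; any of them can be placed first.
Enumerating by repeatedly choosing an available stage (one whose prerequisites are all placed) gives 53 distinct complete orderings.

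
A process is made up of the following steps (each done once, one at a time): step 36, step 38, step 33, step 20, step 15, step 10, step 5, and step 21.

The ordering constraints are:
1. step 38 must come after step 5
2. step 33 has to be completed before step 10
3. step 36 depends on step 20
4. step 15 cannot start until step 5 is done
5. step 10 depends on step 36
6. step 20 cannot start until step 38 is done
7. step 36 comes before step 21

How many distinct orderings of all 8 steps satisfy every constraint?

The steps with no prerequisites are step 33, step 5; any of them can be placed first.
Counting all ways to extend the partial order to a total order gives 75.

75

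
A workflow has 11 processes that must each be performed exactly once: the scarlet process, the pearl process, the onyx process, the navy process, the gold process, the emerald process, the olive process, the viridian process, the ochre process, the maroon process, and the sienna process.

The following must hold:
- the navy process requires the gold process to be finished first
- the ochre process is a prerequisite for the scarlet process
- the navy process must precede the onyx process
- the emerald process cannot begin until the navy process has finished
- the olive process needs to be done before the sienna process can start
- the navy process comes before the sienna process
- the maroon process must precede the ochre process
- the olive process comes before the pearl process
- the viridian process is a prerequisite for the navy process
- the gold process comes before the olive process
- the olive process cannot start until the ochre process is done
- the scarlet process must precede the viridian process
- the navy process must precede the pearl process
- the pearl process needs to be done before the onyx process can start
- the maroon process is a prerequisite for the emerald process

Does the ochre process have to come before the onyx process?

Yes

There is a constraint chain the ochre process → the olive process → the pearl process → the onyx process.
So the ochre process must precede the onyx process in any valid ordering.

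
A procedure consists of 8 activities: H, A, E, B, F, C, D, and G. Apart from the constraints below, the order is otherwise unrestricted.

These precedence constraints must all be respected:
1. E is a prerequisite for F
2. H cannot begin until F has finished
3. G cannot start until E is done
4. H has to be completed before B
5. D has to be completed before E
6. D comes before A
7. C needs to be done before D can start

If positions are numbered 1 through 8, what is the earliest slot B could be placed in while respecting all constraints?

6

The activities that are forced before B, directly or transitively, are H, E, F, C, D. That's 5 activities.
So at minimum 5 activities come before B, putting B no earlier than position 6. That position is achievable by scheduling exactly those predecessors first.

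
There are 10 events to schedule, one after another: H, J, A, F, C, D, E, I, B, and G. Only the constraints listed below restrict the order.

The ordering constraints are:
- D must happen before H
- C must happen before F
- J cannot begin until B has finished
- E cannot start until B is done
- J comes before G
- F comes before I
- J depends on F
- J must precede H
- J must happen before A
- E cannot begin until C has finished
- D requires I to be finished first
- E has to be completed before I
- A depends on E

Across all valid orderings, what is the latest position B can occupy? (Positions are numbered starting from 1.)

The events that are forced after B, directly or by a chain of constraints, are H, J, A, D, E, I, G. That's 7 events.
So at least 7 events follow B, putting B no later than position 3. That position is achievable by scheduling everything else first.

3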